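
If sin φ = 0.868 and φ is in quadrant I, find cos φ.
cos φ = 0.4966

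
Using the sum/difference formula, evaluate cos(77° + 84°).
cos(77° + 84°) = cos 77° cos 84° - sin 77° sin 84° = -0.9455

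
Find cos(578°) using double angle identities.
cos(578°) = cos²289° - sin²289° = -0.788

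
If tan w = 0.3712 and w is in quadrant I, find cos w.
cos w = 0.9375 (using tan²w + 1 = sec²w)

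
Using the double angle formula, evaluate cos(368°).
cos(368°) = cos²184° - sin²184° = 0.9903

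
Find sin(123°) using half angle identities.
sin(123°) = √((1 - cos 246°)/2) = 0.8387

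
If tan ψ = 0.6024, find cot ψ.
cot ψ = 1/tan ψ = 1.66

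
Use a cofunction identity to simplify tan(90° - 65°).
tan(90° - 65°) = cot(65°)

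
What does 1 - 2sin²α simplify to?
1 - 2sin²α = cos(2α) (using Double angle)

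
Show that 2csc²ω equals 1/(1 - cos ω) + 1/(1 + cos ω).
RHS = [(1 + cos ω) + (1 - cos ω)] / [(1 - cos ω)(1 + cos ω)] = 2/(1 - cos²ω) = 2/sin²ω = 2csc²ω = LHS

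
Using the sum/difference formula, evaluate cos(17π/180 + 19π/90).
cos(17π/180 + 19π/90) = cos 17π/180 cos 19π/90 - sin 17π/180 sin 19π/90 = 0.5736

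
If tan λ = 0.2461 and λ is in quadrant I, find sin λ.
sin λ = 0.239 (using tan²λ + 1 = sec²λ)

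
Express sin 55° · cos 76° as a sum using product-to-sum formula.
sin 55° cos 76° = (1/2)[sin(55°+76°) + sin(55°-76°)]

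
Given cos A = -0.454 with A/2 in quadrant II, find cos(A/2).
cos(A/2) = ±√((1 + cos A)/2); negative since A/2 ∈ QII, so cos(A/2) = -0.5225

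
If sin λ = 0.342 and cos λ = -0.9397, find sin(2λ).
sin(2λ) = 2 sin λ cos λ = -0.6428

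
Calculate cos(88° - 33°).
cos(88° - 33°) = cos 88° cos 33° + sin 88° sin 33° = 0.5736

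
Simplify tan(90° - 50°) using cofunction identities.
tan(90° - 50°) = cot(50°)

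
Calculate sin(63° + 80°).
sin(63° + 80°) = sin 63° cos 80° + cos 63° sin 80° = 0.6018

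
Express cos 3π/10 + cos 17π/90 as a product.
cos 3π/10 + cos 17π/90 = 2 cos(11π/45) cos(π/18)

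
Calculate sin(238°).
sin(238°) = -0.848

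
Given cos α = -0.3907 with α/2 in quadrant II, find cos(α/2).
cos(α/2) = ±√((1 + cos α)/2); negative since α/2 ∈ QII, so cos(α/2) = -0.552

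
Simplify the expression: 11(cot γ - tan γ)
11(cot γ - tan γ) = 11(2 cot(2γ)) (using Double angle)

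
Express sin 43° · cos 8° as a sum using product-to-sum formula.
sin 43° cos 8° = (1/2)[sin(43°+8°) + sin(43°-8°)]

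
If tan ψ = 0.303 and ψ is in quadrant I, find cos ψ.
cos ψ = 0.957 (using tan²ψ + 1 = sec²ψ)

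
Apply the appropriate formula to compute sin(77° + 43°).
sin(77° + 43°) = sin 77° cos 43° + cos 77° sin 43° = √3/2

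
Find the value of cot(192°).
cot(192°) = 4.705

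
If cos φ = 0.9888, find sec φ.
sec φ = 1/cos φ = 1.011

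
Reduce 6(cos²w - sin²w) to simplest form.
6(cos²w - sin²w) = 6(cos(2w)) (using Double angle)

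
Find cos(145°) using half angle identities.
cos(145°) = -√((1 + cos 290°)/2) = -0.8192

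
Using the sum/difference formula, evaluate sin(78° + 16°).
sin(78° + 16°) = sin 78° cos 16° + cos 78° sin 16° = 0.9976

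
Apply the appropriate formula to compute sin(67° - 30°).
sin(67° - 30°) = sin 67° cos 30° - cos 67° sin 30° = 0.6018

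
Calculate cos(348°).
cos(348°) = 0.9781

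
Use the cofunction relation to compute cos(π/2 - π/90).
cos(π/2 - π/90) = sin(π/90) = 0.0349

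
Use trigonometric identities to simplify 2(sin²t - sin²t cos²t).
2(sin²t - sin²t cos²t) = 2(sin⁴t) (using Factoring)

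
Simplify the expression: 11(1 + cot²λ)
11(1 + cot²λ) = 11(csc²λ) (using Pythagorean identity)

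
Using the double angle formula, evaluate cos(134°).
cos(134°) = 2cos²67° - 1 = -0.6947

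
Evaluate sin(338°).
sin(338°) = -0.3746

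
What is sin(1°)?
sin(1°) = 0.01745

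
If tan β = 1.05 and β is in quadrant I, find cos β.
cos β = 0.6897 (using tan²β + 1 = sec²β)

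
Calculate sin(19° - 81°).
sin(19° - 81°) = sin 19° cos 81° - cos 19° sin 81° = -0.8829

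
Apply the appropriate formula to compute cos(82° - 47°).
cos(82° - 47°) = cos 82° cos 47° + sin 82° sin 47° = 0.8192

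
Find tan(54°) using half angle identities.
tan(54°) = sin 108° / (1 + cos 108°) = 1.376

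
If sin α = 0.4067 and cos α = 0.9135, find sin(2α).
sin(2α) = 2 sin α cos α = 0.743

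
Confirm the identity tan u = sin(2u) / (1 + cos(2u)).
RHS = 2 sin u cos u / (2cos²u) = sin u/cos u = tan u = LHS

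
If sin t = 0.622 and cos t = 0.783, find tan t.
tan t = sin t / cos t = 0.7944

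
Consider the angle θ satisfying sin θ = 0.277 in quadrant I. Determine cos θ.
cos θ = √(1 - sin²θ) = 0.9609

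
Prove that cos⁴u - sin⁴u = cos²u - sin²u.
LHS = (cos²u - sin²u)(cos²u + sin²u) = (cos²u - sin²u) · 1 = cos²u - sin²u = RHS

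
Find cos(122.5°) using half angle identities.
cos(122.5°) = -√((1 + cos 245°)/2) = -0.5373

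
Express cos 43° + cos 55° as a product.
cos 43° + cos 55° = 2 cos(49°) cos(-6°)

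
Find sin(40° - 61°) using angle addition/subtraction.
sin(40° - 61°) = sin 40° cos 61° - cos 40° sin 61° = -0.3584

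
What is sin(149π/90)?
sin(149π/90) = -0.8829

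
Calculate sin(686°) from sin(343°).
sin(686°) = 2 sin 343° cos 343° = -0.5592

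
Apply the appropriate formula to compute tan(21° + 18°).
tan(21° + 18°) = (tan 21° + tan 18°)/(1 - tan 21° tan 18°) = 0.8098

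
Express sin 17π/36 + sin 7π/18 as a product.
sin 17π/36 + sin 7π/18 = 2 sin(31π/72) cos(π/24)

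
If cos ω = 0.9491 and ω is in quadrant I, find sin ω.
sin ω = 0.315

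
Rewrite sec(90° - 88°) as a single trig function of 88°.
sec(90° - 88°) = csc(88°)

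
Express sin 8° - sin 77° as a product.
sin 8° - sin 77° = 2 cos(42.5°) sin(-34.5°)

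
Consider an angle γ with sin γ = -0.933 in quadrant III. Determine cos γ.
cos γ = ±√(1 - sin²γ) = -0.3599 (negative in QIII)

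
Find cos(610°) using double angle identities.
cos(610°) = cos²305° - sin²305° = -0.342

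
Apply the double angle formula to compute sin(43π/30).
sin(43π/30) = 2 sin 43π/60 cos 43π/60 = -0.9781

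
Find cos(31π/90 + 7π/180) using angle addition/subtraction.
cos(31π/90 + 7π/180) = cos 31π/90 cos 7π/180 - sin 31π/90 sin 7π/180 = 0.3584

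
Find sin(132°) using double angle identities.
sin(132°) = 2 sin 66° cos 66° = 0.7431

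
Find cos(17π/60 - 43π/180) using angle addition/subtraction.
cos(17π/60 - 43π/180) = cos 17π/60 cos 43π/180 + sin 17π/60 sin 43π/180 = 0.9903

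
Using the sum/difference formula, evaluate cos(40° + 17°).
cos(40° + 17°) = cos 40° cos 17° - sin 40° sin 17° = 0.5446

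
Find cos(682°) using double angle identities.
cos(682°) = cos²341° - sin²341° = 0.788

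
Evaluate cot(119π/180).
cot(119π/180) = -0.5543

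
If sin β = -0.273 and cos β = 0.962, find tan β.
tan β = sin β / cos β = -0.2838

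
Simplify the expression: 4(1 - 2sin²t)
4(1 - 2sin²t) = 4(cos(2t)) (using Double angle)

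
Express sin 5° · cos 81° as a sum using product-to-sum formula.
sin 5° cos 81° = (1/2)[sin(5°+81°) + sin(5°-81°)]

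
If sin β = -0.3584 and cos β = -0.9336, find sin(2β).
sin(2β) = 2 sin β cos β = 0.6692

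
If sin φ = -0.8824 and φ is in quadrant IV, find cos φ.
cos φ = 0.4705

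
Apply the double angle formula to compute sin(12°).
sin(12°) = 2 sin 6° cos 6° = 0.2079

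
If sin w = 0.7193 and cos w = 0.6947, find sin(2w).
sin(2w) = 2 sin w cos w = 0.9994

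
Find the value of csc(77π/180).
csc(77π/180) = 1.026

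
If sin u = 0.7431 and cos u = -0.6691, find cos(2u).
cos(2u) = cos²u - sin²u = -0.1045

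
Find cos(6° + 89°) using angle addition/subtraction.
cos(6° + 89°) = cos 6° cos 89° - sin 6° sin 89° = -0.08716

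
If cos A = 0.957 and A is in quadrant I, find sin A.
sin A = 0.2901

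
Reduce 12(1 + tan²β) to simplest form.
12(1 + tan²β) = 12(sec²β) (using Pythagorean identity)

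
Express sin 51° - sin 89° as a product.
sin 51° - sin 89° = 2 cos(70°) sin(-19°)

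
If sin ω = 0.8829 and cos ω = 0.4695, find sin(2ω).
sin(2ω) = 2 sin ω cos ω = 0.829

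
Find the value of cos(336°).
cos(336°) = 0.9135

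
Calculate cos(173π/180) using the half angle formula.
cos(173π/180) = -√((1 + cos 173π/90)/2) = -0.9925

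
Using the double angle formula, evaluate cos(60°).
cos(60°) = cos²30° - sin²30° = 1/2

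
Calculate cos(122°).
cos(122°) = -0.5299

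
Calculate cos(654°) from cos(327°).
cos(654°) = cos²327° - sin²327° = 0.4067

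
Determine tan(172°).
tan(172°) = -0.1405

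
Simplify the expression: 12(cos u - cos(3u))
12(cos u - cos(3u)) = 12(2 sin(2u) sin u) (using Sum-to-product)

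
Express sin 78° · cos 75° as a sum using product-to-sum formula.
sin 78° cos 75° = (1/2)[sin(78°+75°) + sin(78°-75°)]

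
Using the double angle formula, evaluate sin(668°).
sin(668°) = 2 sin 334° cos 334° = -0.788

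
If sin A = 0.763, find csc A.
csc A = 1/sin A = 1.311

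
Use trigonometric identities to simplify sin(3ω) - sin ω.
sin(3ω) - sin ω = 2 cos(2ω) sin ω (using Sum-to-product)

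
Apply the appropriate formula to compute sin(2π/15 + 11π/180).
sin(2π/15 + 11π/180) = sin 2π/15 cos 11π/180 + cos 2π/15 sin 11π/180 = 0.5736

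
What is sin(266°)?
sin(266°) = -0.9976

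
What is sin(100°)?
sin(100°) = 0.9848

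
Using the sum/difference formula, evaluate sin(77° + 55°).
sin(77° + 55°) = sin 77° cos 55° + cos 77° sin 55° = 0.7431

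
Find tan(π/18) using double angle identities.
tan(π/18) = 2 tan π/36 / (1 - tan²π/36) = 0.1763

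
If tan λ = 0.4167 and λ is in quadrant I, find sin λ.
sin λ = 0.3846 (using tan²λ + 1 = sec²λ)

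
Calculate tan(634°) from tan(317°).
tan(634°) = 2 tan 317° / (1 - tan²317°) = -14.3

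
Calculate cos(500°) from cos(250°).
cos(500°) = cos²250° - sin²250° = -0.766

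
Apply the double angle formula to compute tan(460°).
tan(460°) = 2 tan 230° / (1 - tan²230°) = -5.671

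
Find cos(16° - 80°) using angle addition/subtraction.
cos(16° - 80°) = cos 16° cos 80° + sin 16° sin 80° = 0.4384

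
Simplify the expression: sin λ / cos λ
sin λ / cos λ = tan λ (using Quotient identity)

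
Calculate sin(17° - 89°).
sin(17° - 89°) = sin 17° cos 89° - cos 17° sin 89° = -0.9511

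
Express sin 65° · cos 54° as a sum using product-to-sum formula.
sin 65° cos 54° = (1/2)[sin(65°+54°) + sin(65°-54°)]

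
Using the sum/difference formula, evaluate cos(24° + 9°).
cos(24° + 9°) = cos 24° cos 9° - sin 24° sin 9° = 0.8387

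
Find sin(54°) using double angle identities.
sin(54°) = 2 sin 27° cos 27° = 0.809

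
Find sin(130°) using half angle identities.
sin(130°) = √((1 - cos 260°)/2) = 0.766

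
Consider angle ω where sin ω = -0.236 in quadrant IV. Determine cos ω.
cos ω = √(1 - sin²ω) = 0.9718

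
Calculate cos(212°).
cos(212°) = -0.848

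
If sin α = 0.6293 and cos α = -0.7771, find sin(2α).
sin(2α) = 2 sin α cos α = -0.9781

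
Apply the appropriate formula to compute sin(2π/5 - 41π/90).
sin(2π/5 - 41π/90) = sin 2π/5 cos 41π/90 - cos 2π/5 sin 41π/90 = -0.1736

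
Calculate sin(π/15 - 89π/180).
sin(π/15 - 89π/180) = sin π/15 cos 89π/180 - cos π/15 sin 89π/180 = -0.9744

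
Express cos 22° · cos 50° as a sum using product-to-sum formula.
cos 22° cos 50° = (1/2)[cos(22°-50°) + cos(22°+50°)]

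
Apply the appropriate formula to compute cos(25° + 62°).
cos(25° + 62°) = cos 25° cos 62° - sin 25° sin 62° = 0.05234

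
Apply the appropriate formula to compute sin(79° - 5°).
sin(79° - 5°) = sin 79° cos 5° - cos 79° sin 5° = 0.9613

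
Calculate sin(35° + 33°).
sin(35° + 33°) = sin 35° cos 33° + cos 35° sin 33° = 0.9272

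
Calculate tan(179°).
tan(179°) = -0.01746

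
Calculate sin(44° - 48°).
sin(44° - 48°) = sin 44° cos 48° - cos 44° sin 48° = -0.06976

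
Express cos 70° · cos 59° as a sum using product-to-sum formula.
cos 70° cos 59° = (1/2)[cos(70°-59°) + cos(70°+59°)]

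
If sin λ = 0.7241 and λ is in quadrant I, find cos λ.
cos λ = 0.6897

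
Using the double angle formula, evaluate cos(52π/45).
cos(52π/45) = cos²26π/45 - sin²26π/45 = -0.8829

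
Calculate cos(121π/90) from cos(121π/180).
cos(121π/90) = cos²121π/180 - sin²121π/180 = -0.4695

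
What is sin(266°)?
sin(266°) = -0.9976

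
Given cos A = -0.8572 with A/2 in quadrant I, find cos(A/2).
cos(A/2) = ±√((1 + cos A)/2); positive since A/2 ∈ QI, so cos(A/2) = 0.2672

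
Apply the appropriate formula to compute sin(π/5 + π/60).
sin(π/5 + π/60) = sin π/5 cos π/60 + cos π/5 sin π/60 = 0.6293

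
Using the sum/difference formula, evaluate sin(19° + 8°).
sin(19° + 8°) = sin 19° cos 8° + cos 19° sin 8° = 0.454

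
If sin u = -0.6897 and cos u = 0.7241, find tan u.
tan u = sin u / cos u = -0.9525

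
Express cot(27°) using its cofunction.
cot(27°) = tan(90° - 27°) = tan(63°)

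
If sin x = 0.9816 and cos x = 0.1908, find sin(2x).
sin(2x) = 2 sin x cos x = 0.3746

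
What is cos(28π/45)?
cos(28π/45) = -0.3746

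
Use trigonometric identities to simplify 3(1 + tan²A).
3(1 + tan²A) = 3(sec²A) (using Pythagorean identity)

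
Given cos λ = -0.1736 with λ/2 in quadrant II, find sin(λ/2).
sin(λ/2) = ±√((1 - cos λ)/2); positive since λ/2 ∈ QII, so sin(λ/2) = 0.766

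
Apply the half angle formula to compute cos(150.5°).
cos(150.5°) = -√((1 + cos 301°)/2) = -0.8704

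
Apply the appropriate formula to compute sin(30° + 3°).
sin(30° + 3°) = sin 30° cos 3° + cos 30° sin 3° = 0.5446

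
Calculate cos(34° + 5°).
cos(34° + 5°) = cos 34° cos 5° - sin 34° sin 5° = 0.7771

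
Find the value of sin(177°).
sin(177°) = 0.05234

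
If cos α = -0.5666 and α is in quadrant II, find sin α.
sin α = 0.824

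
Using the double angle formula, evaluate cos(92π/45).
cos(92π/45) = cos²46π/45 - sin²46π/45 = 0.9903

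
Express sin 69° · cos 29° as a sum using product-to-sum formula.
sin 69° cos 29° = (1/2)[sin(69°+29°) + sin(69°-29°)]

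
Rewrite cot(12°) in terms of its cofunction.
cot(12°) = tan(90° - 12°) = tan(78°)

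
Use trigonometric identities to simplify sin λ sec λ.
sin λ sec λ = tan λ (using Reciprocal + quotient)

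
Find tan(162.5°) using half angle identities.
tan(162.5°) = sin 325° / (1 + cos 325°) = -0.3153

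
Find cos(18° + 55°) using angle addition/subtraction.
cos(18° + 55°) = cos 18° cos 55° - sin 18° sin 55° = 0.2924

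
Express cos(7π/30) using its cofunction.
cos(7π/30) = sin(π/2 - 7π/30) = sin(4π/15)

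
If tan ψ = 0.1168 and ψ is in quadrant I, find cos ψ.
cos ψ = 0.9932 (using tan²ψ + 1 = sec²ψ)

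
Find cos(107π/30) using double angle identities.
cos(107π/30) = cos²107π/60 - sin²107π/60 = 0.2079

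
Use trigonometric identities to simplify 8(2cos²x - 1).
8(2cos²x - 1) = 8(cos(2x)) (using Double angle)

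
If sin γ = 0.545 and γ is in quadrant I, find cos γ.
cos γ = 0.8384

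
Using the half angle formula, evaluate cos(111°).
cos(111°) = -√((1 + cos 222°)/2) = -0.3584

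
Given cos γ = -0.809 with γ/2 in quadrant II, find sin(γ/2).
sin(γ/2) = ±√((1 - cos γ)/2); positive since γ/2 ∈ QII, so sin(γ/2) = 0.9511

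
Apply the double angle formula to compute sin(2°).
sin(2°) = 2 sin 1° cos 1° = 0.0349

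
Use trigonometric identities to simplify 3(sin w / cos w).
3(sin w / cos w) = 3(tan w) (using Quotient identity)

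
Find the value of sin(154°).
sin(154°) = 0.4384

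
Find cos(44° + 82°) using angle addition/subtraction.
cos(44° + 82°) = cos 44° cos 82° - sin 44° sin 82° = -0.5878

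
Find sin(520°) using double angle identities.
sin(520°) = 2 sin 260° cos 260° = 0.342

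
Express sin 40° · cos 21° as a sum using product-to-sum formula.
sin 40° cos 21° = (1/2)[sin(40°+21°) + sin(40°-21°)]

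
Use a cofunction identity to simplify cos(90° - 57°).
cos(90° - 57°) = sin(57°)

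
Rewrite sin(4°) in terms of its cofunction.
sin(4°) = cos(90° - 4°) = cos(86°)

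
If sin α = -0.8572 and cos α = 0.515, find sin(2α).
sin(2α) = 2 sin α cos α = -0.8829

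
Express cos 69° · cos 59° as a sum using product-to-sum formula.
cos 69° cos 59° = (1/2)[cos(69°-59°) + cos(69°+59°)]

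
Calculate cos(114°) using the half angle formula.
cos(114°) = -√((1 + cos 228°)/2) = -0.4067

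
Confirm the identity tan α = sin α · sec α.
RHS = sin α · (1/cos α) = sin α/cos α = tan α = LHS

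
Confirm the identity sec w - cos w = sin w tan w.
LHS = 1/cos w - cos w = (1 - cos²w)/cos w = sin²w/cos w = sin w · (sin w/cos w) = sin w tan w = RHS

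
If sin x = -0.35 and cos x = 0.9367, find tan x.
tan x = sin x / cos x = -0.3737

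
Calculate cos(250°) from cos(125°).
cos(250°) = cos²125° - sin²125° = -0.342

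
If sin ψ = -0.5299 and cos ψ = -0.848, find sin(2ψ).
sin(2ψ) = 2 sin ψ cos ψ = 0.8987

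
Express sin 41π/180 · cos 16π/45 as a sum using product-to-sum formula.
sin 41π/180 cos 16π/45 = (1/2)[sin(41π/180+16π/45) + sin(41π/180-16π/45)]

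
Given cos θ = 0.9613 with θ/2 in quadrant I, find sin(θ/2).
sin(θ/2) = ±√((1 - cos θ)/2); positive since θ/2 ∈ QI, so sin(θ/2) = 0.1391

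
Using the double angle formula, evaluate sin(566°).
sin(566°) = 2 sin 283° cos 283° = -0.4384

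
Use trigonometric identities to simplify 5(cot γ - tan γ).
5(cot γ - tan γ) = 5(2 cot(2γ)) (using Double angle)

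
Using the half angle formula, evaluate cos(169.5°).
cos(169.5°) = -√((1 + cos 339°)/2) = -0.9833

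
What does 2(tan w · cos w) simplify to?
2(tan w · cos w) = 2(sin w) (using Quotient identity)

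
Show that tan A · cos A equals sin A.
LHS = (sin A/cos A) · cos A = sin A = RHS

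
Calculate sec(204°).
sec(204°) = -1.095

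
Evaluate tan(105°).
tan(105°) = -(2+√3)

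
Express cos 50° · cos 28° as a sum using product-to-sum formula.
cos 50° cos 28° = (1/2)[cos(50°-28°) + cos(50°+28°)]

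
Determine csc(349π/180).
csc(349π/180) = -5.241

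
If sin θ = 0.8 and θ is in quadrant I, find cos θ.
cos θ = 0.6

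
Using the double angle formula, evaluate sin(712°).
sin(712°) = 2 sin 356° cos 356° = -0.1392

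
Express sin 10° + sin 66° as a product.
sin 10° + sin 66° = 2 sin(38°) cos(-28°)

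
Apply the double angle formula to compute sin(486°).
sin(486°) = 2 sin 243° cos 243° = 0.809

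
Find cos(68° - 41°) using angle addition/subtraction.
cos(68° - 41°) = cos 68° cos 41° + sin 68° sin 41° = 0.891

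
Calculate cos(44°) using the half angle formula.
cos(44°) = √((1 + cos 88°)/2) = 0.7193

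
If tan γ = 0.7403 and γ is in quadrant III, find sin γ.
sin γ = -0.595 (using tan²γ + 1 = sec²γ)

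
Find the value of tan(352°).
tan(352°) = -0.1405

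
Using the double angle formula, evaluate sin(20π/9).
sin(20π/9) = 2 sin 10π/9 cos 10π/9 = 0.6428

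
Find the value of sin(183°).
sin(183°) = -0.05234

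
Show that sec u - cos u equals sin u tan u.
LHS = 1/cos u - cos u = (1 - cos²u)/cos u = sin²u/cos u = sin u · (sin u/cos u) = sin u tan u = RHS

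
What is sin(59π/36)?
sin(59π/36) = -0.9063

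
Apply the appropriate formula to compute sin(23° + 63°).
sin(23° + 63°) = sin 23° cos 63° + cos 23° sin 63° = 0.9976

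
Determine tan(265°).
tan(265°) = 11.43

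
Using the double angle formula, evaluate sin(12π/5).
sin(12π/5) = 2 sin 6π/5 cos 6π/5 = 0.9511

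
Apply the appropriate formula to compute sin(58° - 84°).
sin(58° - 84°) = sin 58° cos 84° - cos 58° sin 84° = -0.4384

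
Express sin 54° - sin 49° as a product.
sin 54° - sin 49° = 2 cos(51.5°) sin(2.5°)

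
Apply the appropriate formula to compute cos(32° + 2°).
cos(32° + 2°) = cos 32° cos 2° - sin 32° sin 2° = 0.829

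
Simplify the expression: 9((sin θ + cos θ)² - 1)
9((sin θ + cos θ)² - 1) = 9(sin(2θ)) (using Pythagorean + double angle)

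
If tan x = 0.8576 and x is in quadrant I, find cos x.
cos x = 0.7591 (using tan²x + 1 = sec²x)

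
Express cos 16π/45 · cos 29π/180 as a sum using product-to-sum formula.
cos 16π/45 cos 29π/180 = (1/2)[cos(16π/45-29π/180) + cos(16π/45+29π/180)]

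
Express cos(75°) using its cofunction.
cos(75°) = sin(90° - 75°) = sin(15°)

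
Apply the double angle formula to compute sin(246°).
sin(246°) = 2 sin 123° cos 123° = -0.9135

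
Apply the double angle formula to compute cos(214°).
cos(214°) = cos²107° - sin²107° = -0.829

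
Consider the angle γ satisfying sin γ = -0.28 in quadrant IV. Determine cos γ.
cos γ = √(1 - sin²γ) = 0.96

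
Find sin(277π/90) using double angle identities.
sin(277π/90) = 2 sin 277π/180 cos 277π/180 = -0.2419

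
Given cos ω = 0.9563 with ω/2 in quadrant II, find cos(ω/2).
cos(ω/2) = ±√((1 + cos ω)/2); negative since ω/2 ∈ QII, so cos(ω/2) = -0.989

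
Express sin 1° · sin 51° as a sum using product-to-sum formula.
sin 1° sin 51° = (1/2)[cos(1°-51°) - cos(1°+51°)]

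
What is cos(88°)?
cos(88°) = 0.0349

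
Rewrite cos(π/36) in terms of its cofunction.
cos(π/36) = sin(π/2 - π/36) = sin(17π/36)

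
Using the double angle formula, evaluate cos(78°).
cos(78°) = cos²39° - sin²39° = 0.2079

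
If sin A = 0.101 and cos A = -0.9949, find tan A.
tan A = sin A / cos A = -0.1015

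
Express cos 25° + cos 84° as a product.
cos 25° + cos 84° = 2 cos(54.5°) cos(-29.5°)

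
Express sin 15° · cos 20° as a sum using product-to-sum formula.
sin 15° cos 20° = (1/2)[sin(15°+20°) + sin(15°-20°)]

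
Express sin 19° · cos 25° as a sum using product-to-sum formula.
sin 19° cos 25° = (1/2)[sin(19°+25°) + sin(19°-25°)]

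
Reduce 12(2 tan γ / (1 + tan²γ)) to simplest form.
12(2 tan γ / (1 + tan²γ)) = 12(sin(2γ)) (using Double angle)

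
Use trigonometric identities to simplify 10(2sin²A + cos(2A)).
10(2sin²A + cos(2A)) = 10 (using Double angle)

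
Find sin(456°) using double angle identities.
sin(456°) = 2 sin 228° cos 228° = 0.9945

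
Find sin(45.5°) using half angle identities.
sin(45.5°) = √((1 - cos 91°)/2) = 0.7133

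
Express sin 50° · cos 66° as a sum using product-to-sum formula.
sin 50° cos 66° = (1/2)[sin(50°+66°) + sin(50°-66°)]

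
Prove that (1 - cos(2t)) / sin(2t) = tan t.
LHS = 2sin²t / (2 sin t cos t) = sin t/cos t = tan t = RHS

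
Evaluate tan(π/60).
tan(π/60) = 0.05241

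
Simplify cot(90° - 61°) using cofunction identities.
cot(90° - 61°) = tan(61°)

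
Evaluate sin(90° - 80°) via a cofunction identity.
sin(90° - 80°) = cos(80°) = 0.1736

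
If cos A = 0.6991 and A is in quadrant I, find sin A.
sin A = 0.715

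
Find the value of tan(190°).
tan(190°) = 0.1763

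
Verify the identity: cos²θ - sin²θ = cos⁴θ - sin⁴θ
RHS = (cos²θ - sin²θ)(cos²θ + sin²θ) = (cos²θ - sin²θ) · 1 = cos²θ - sin²θ = LHS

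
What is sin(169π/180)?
sin(169π/180) = 0.1908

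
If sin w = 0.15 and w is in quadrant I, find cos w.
cos w = 0.9887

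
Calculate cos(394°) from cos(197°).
cos(394°) = cos²197° - sin²197° = 0.829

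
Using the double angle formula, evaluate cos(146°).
cos(146°) = cos²73° - sin²73° = -0.829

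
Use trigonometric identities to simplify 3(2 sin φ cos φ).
3(2 sin φ cos φ) = 3(sin(2φ)) (using Double angle)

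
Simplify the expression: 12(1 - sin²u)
12(1 - sin²u) = 12(cos²u) (using Pythagorean identity)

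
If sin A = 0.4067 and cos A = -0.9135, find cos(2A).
cos(2A) = cos²A - sin²A = 0.6691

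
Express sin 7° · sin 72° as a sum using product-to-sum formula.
sin 7° sin 72° = (1/2)[cos(7°-72°) - cos(7°+72°)]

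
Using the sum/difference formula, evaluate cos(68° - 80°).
cos(68° - 80°) = cos 68° cos 80° + sin 68° sin 80° = 0.9781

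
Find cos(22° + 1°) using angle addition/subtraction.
cos(22° + 1°) = cos 22° cos 1° - sin 22° sin 1° = 0.9205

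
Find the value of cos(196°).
cos(196°) = -0.9613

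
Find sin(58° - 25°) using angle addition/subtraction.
sin(58° - 25°) = sin 58° cos 25° - cos 58° sin 25° = 0.5446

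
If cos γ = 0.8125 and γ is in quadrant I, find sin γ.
sin γ = 0.583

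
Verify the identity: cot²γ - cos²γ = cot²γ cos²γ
LHS = cos²γ/sin²γ - cos²γ = cos²γ(1/sin²γ - 1) = cos²γ · (1 - sin²γ)/sin²γ = cos²γ · cos²γ/sin²γ = cos²γ · cot²γ = RHS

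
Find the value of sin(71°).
sin(71°) = 0.9455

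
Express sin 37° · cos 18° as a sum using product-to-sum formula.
sin 37° cos 18° = (1/2)[sin(37°+18°) + sin(37°-18°)]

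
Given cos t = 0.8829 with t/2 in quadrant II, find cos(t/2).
cos(t/2) = ±√((1 + cos t)/2); negative since t/2 ∈ QII, so cos(t/2) = -0.9703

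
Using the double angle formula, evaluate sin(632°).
sin(632°) = 2 sin 316° cos 316° = -0.9994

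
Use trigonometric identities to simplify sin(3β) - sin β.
sin(3β) - sin β = 2 cos(2β) sin β (using Sum-to-product)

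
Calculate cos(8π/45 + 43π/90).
cos(8π/45 + 43π/90) = cos 8π/45 cos 43π/90 - sin 8π/45 sin 43π/90 = -0.4695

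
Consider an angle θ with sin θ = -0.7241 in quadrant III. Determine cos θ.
cos θ = ±√(1 - sin²θ) = -0.6897 (negative in QIII)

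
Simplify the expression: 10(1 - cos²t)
10(1 - cos²t) = 10(sin²t) (using Pythagorean identity)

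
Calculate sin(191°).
sin(191°) = -0.1908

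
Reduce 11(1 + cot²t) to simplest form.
11(1 + cot²t) = 11(csc²t) (using Pythagorean identity)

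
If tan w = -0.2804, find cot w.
cot w = 1/tan w = -3.566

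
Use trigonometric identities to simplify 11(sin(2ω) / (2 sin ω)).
11(sin(2ω) / (2 sin ω)) = 11(cos ω) (using Double angle)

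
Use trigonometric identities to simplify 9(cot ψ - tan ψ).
9(cot ψ - tan ψ) = 9(2 cot(2ψ)) (using Double angle)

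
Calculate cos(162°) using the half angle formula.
cos(162°) = -√((1 + cos 324°)/2) = -0.9511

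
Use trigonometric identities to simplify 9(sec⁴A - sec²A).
9(sec⁴A - sec²A) = 9(tan⁴A + tan²A) (using Pythagorean)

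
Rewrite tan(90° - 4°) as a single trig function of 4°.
tan(90° - 4°) = cot(4°)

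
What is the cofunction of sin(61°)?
sin(61°) = cos(90° - 61°) = cos(29°)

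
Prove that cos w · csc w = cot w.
LHS = cos w · (1/sin w) = cos w/sin w = cot w = RHS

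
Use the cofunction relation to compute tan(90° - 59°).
tan(90° - 59°) = cot(59°) = 0.6009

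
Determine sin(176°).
sin(176°) = 0.06976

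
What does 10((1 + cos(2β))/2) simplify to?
10((1 + cos(2β))/2) = 10(cos²β) (using Power reduction)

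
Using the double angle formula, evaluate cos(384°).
cos(384°) = cos²192° - sin²192° = 0.9135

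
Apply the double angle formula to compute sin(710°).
sin(710°) = 2 sin 355° cos 355° = -0.1736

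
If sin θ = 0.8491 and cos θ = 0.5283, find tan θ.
tan θ = sin θ / cos θ = 1.607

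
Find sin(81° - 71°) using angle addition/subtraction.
sin(81° - 71°) = sin 81° cos 71° - cos 81° sin 71° = 0.1736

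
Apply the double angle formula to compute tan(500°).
tan(500°) = 2 tan 250° / (1 - tan²250°) = -0.8391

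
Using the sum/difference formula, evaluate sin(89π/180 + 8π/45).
sin(89π/180 + 8π/45) = sin 89π/180 cos 8π/45 + cos 89π/180 sin 8π/45 = 0.8572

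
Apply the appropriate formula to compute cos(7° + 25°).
cos(7° + 25°) = cos 7° cos 25° - sin 7° sin 25° = 0.848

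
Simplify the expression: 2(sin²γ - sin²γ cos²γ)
2(sin²γ - sin²γ cos²γ) = 2(sin⁴γ) (using Factoring)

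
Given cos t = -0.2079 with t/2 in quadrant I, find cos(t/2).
cos(t/2) = ±√((1 + cos t)/2); positive since t/2 ∈ QI, so cos(t/2) = 0.6293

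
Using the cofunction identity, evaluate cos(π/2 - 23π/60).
cos(π/2 - 23π/60) = sin(23π/60) = 0.9336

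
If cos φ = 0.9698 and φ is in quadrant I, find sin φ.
sin φ = 0.2439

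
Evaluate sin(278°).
sin(278°) = -0.9903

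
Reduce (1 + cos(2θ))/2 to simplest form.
(1 + cos(2θ))/2 = cos²θ (using Power reduction)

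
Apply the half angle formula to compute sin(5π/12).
sin(5π/12) = √((1 - cos 5π/6)/2) = (√6+√2)/4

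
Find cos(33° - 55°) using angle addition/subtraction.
cos(33° - 55°) = cos 33° cos 55° + sin 33° sin 55° = 0.9272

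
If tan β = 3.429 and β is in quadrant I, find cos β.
cos β = 0.28 (using tan²β + 1 = sec²β)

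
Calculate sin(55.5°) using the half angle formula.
sin(55.5°) = √((1 - cos 111°)/2) = 0.8241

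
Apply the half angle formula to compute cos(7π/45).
cos(7π/45) = √((1 + cos 14π/45)/2) = 0.8829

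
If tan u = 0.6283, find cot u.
cot u = 1/tan u = 1.592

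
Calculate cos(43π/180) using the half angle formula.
cos(43π/180) = √((1 + cos 43π/90)/2) = 0.7314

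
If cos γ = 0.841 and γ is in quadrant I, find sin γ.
sin γ = 0.541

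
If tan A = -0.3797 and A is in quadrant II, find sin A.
sin A = 0.355 (using tan²A + 1 = sec²A)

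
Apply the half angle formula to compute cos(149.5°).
cos(149.5°) = -√((1 + cos 299°)/2) = -0.8616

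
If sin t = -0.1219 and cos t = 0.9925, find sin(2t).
sin(2t) = 2 sin t cos t = -0.242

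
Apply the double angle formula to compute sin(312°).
sin(312°) = 2 sin 156° cos 156° = -0.7431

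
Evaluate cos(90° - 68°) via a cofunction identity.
cos(90° - 68°) = sin(68°) = 0.9272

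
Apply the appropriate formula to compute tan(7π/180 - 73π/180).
tan(7π/180 - 73π/180) = (tan 7π/180 - tan 73π/180)/(1 + tan 7π/180 tan 73π/180) = -2.246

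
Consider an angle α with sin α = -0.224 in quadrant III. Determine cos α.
cos α = ±√(1 - sin²α) = -0.9746 (negative in QIII)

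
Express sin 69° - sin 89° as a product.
sin 69° - sin 89° = 2 cos(79°) sin(-10°)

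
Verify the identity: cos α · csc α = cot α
LHS = cos α · (1/sin α) = cos α/sin α = cot α = RHS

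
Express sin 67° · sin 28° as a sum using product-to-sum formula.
sin 67° sin 28° = (1/2)[cos(67°-28°) - cos(67°+28°)]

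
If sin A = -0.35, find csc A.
csc A = 1/sin A = -2.857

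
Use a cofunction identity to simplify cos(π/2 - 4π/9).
cos(π/2 - 4π/9) = sin(4π/9)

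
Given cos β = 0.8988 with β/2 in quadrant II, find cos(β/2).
cos(β/2) = ±√((1 + cos β)/2); negative since β/2 ∈ QII, so cos(β/2) = -0.9744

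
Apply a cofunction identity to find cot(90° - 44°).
cot(90° - 44°) = tan(44°) = 0.9657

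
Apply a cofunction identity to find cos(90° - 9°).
cos(90° - 9°) = sin(9°) = 0.1564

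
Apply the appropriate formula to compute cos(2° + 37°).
cos(2° + 37°) = cos 2° cos 37° - sin 2° sin 37° = 0.7771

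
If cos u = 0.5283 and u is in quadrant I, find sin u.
sin u = 0.8491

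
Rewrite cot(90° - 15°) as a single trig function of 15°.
cot(90° - 15°) = tan(15°)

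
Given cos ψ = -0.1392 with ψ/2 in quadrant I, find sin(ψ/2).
sin(ψ/2) = ±√((1 - cos ψ)/2); positive since ψ/2 ∈ QI, so sin(ψ/2) = 0.7547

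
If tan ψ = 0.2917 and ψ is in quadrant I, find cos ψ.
cos ψ = 0.96 (using tan²ψ + 1 = sec²ψ)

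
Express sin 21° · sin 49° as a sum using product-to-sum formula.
sin 21° sin 49° = (1/2)[cos(21°-49°) - cos(21°+49°)]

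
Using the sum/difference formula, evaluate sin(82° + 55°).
sin(82° + 55°) = sin 82° cos 55° + cos 82° sin 55° = 0.682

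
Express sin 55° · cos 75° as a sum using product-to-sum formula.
sin 55° cos 75° = (1/2)[sin(55°+75°) + sin(55°-75°)]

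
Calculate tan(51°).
tan(51°) = 1.235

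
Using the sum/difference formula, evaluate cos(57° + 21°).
cos(57° + 21°) = cos 57° cos 21° - sin 57° sin 21° = 0.2079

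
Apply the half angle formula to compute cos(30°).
cos(30°) = √((1 + cos 60°)/2) = √3/2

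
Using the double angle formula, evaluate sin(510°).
sin(510°) = 2 sin 255° cos 255° = 1/2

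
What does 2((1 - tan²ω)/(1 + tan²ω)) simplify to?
2((1 - tan²ω)/(1 + tan²ω)) = 2(cos(2ω)) (using Double angle)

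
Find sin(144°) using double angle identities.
sin(144°) = 2 sin 72° cos 72° = 0.5878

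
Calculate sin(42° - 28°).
sin(42° - 28°) = sin 42° cos 28° - cos 42° sin 28° = 0.2419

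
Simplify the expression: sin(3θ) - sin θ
sin(3θ) - sin θ = 2 cos(2θ) sin θ (using Sum-to-product)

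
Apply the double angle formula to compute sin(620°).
sin(620°) = 2 sin 310° cos 310° = -0.9848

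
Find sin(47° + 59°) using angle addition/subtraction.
sin(47° + 59°) = sin 47° cos 59° + cos 47° sin 59° = 0.9613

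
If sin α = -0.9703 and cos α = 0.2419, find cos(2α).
cos(2α) = cos²α - sin²α = -0.883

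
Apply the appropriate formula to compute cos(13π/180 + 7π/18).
cos(13π/180 + 7π/18) = cos 13π/180 cos 7π/18 - sin 13π/180 sin 7π/18 = 0.1219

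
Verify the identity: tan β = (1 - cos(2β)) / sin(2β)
RHS = 2sin²β / (2 sin β cos β) = sin β/cos β = tan β = LHS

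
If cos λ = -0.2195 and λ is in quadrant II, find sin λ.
sin λ = 0.9756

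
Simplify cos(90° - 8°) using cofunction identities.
cos(90° - 8°) = sin(8°)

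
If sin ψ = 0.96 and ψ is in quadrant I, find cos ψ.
cos ψ = 0.28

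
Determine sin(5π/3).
sin(5π/3) = -√3/2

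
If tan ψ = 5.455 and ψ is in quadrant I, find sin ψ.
sin ψ = 0.9836 (using tan²ψ + 1 = sec²ψ)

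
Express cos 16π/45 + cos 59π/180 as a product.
cos 16π/45 + cos 59π/180 = 2 cos(41π/120) cos(π/72)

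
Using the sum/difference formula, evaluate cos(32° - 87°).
cos(32° - 87°) = cos 32° cos 87° + sin 32° sin 87° = 0.5736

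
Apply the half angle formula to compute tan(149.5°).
tan(149.5°) = sin 299° / (1 + cos 299°) = -0.589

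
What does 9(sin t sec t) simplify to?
9(sin t sec t) = 9(tan t) (using Reciprocal + quotient)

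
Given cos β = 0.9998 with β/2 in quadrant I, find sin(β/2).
sin(β/2) = ±√((1 - cos β)/2); positive since β/2 ∈ QI, so sin(β/2) = 0.01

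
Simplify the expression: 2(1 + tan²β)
2(1 + tan²β) = 2(sec²β) (using Pythagorean identity)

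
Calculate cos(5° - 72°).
cos(5° - 72°) = cos 5° cos 72° + sin 5° sin 72° = 0.3907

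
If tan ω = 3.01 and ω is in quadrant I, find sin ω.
sin ω = 0.949 (using tan²ω + 1 = sec²ω)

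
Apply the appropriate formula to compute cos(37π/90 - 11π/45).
cos(37π/90 - 11π/45) = cos 37π/90 cos 11π/45 + sin 37π/90 sin 11π/45 = √3/2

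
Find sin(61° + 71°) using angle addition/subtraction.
sin(61° + 71°) = sin 61° cos 71° + cos 61° sin 71° = 0.7431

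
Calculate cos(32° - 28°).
cos(32° - 28°) = cos 32° cos 28° + sin 32° sin 28° = 0.9976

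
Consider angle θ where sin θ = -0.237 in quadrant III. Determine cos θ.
cos θ = ±√(1 - sin²θ) = -0.9715 (negative in QIII)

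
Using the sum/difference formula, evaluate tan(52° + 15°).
tan(52° + 15°) = (tan 52° + tan 15°)/(1 - tan 52° tan 15°) = 2.356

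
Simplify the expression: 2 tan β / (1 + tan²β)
2 tan β / (1 + tan²β) = sin(2β) (using Double angle)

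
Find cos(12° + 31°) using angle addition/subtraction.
cos(12° + 31°) = cos 12° cos 31° - sin 12° sin 31° = 0.7314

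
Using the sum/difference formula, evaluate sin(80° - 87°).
sin(80° - 87°) = sin 80° cos 87° - cos 80° sin 87° = -0.1219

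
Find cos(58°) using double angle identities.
cos(58°) = cos²29° - sin²29° = 0.5299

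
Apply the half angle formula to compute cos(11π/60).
cos(11π/60) = √((1 + cos 11π/30)/2) = 0.8387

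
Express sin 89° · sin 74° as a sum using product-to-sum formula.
sin 89° sin 74° = (1/2)[cos(89°-74°) - cos(89°+74°)]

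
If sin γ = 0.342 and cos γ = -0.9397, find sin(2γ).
sin(2γ) = 2 sin γ cos γ = -0.6428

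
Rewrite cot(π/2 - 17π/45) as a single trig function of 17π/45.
cot(π/2 - 17π/45) = tan(17π/45)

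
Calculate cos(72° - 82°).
cos(72° - 82°) = cos 72° cos 82° + sin 72° sin 82° = 0.9848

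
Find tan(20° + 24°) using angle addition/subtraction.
tan(20° + 24°) = (tan 20° + tan 24°)/(1 - tan 20° tan 24°) = 0.9657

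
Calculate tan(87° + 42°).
tan(87° + 42°) = (tan 87° + tan 42°)/(1 - tan 87° tan 42°) = -1.235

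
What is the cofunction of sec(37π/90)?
sec(37π/90) = csc(π/2 - 37π/90) = csc(4π/45)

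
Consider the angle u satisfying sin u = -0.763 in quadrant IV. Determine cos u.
cos u = √(1 - sin²u) = 0.6464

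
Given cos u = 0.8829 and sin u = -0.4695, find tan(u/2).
tan(u/2) = sin u / (1 + cos u) = -0.2493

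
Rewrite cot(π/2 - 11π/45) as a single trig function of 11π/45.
cot(π/2 - 11π/45) = tan(11π/45)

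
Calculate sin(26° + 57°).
sin(26° + 57°) = sin 26° cos 57° + cos 26° sin 57° = 0.9925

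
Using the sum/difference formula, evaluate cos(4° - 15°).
cos(4° - 15°) = cos 4° cos 15° + sin 4° sin 15° = 0.9816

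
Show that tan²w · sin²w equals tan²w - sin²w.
RHS = sin²w/cos²w - sin²w = sin²w(1/cos²w - 1) = sin²w · (1 - cos²w)/cos²w = sin²w · sin²w/cos²w = sin²w · tan²w = LHS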